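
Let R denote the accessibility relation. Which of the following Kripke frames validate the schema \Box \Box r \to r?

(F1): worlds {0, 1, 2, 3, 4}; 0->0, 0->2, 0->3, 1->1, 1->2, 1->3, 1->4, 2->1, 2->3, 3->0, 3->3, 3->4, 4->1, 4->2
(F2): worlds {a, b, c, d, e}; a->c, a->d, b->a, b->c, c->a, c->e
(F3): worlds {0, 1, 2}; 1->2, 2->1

(F1)

This is the axiom for a generalized confluence (Geach) condition; its first-order frame correspondent is \forall x \exists w (x R^2 w \wedge x = w).
(F1): holds.
(F2): fails — at b but no w with bR²w and b=w.
(F3): fails — at 0 but no w with 0R²w and 0=w.
Valid on: (F1).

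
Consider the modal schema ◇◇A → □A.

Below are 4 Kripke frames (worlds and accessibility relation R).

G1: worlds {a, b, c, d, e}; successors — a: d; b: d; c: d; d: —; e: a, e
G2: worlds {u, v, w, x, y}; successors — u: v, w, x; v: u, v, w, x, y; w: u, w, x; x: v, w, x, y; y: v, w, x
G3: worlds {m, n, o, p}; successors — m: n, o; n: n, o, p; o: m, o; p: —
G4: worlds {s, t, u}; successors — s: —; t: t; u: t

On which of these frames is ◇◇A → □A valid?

G4

This is the axiom for a generalized confluence (Geach) condition; its first-order frame correspondent is ∀x ∀y ∀z ((xR²y ∧ xRz) → ∃w (y = w ∧ z = w)).
G1: fails — eR²a, eRe but a ≠ e.
G2: fails — uR²u, uRv but u ≠ v.
G3: fails — mR²m, mRn but m ≠ n.
G4: satisfies the condition.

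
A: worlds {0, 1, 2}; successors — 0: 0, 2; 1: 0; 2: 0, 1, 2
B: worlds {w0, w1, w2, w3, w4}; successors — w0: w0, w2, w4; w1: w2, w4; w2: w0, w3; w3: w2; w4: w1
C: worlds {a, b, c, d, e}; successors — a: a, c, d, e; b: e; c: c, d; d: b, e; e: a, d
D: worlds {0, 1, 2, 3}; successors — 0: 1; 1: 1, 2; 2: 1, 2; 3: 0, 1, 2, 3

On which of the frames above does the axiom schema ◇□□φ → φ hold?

This is the axiom for a generalized confluence (Geach) condition; its first-order frame correspondent is ∀x ∀y (xRy → ∃w (yR²w ∧ x = w)).
A: condition met.
B: fails — w0Rw4 but no w with w4R²w and w0=w.
C: fails — aRc but no w with cR²w and a=w.
D: fails — 0R1 but no w with 1R²w and 0=w.
Valid on: A.

A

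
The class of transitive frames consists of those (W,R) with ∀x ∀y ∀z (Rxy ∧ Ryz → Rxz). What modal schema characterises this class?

The condition is transitivity. The 4 schema □s → □□s defines it.
Suppose □s→□□s is valid. Take Rxy, Ryz and set V(s)={w : Rxw}. Then □s at x, so □□s at x, so □s at y, so s at z, i.e. Rxz.

□s → □□s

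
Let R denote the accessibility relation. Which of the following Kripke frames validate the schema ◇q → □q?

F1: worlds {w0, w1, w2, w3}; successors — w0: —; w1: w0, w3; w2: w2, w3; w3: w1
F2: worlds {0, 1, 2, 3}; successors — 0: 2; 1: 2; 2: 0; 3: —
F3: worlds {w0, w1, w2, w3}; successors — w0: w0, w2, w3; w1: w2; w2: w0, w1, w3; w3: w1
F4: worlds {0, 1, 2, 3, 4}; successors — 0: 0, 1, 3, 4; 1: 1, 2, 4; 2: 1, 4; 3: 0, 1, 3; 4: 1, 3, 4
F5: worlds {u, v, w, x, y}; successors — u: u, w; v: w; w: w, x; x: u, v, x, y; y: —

This is the axiom for partial functionality; its first-order frame correspondent is ∀x ∀y ∀z (Rxy ∧ Rxz → y = z).
F1: fails — w1 sees both w0 and w3.
F2: satisfies the condition.
F3: fails — w0 sees both w0 and w2.
F4: fails — 0 sees both 0 and 1.
F5: fails — u sees both u and w.

F2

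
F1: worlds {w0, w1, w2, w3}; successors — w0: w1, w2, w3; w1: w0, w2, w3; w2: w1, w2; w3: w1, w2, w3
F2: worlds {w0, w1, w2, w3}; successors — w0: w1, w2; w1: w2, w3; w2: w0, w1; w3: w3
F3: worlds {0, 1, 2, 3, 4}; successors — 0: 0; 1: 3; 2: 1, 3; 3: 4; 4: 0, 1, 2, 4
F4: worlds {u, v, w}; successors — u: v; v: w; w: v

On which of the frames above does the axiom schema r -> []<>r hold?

Frame correspondent (Sahlqvist): forall x forall y (Rxy -> Ryx) — i.e. symmetry.
F1: fails — Rw3w2 but not Rw2w3.
F2: fails — Rw1w3 but not Rw3w1.
F3: fails — R34 but not R43.
F4: fails — Ruv but not Rvu.

none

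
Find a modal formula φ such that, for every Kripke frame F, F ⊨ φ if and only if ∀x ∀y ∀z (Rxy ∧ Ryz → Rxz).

A defining formula is □ψ → □□ψ (the 4 axiom).
Suppose □ψ→□□ψ is valid. Take Rxy, Ryz and set V(ψ)={w : Rxw}. Then □ψ at x, so □□ψ at x, so □ψ at y, so ψ at z, i.e. Rxz.

□ψ → □□ψ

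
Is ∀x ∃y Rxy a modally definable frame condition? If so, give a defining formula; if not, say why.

The condition is seriality. A defining modal formula is □q → ◇q.

Definable; □q → ◇q defines it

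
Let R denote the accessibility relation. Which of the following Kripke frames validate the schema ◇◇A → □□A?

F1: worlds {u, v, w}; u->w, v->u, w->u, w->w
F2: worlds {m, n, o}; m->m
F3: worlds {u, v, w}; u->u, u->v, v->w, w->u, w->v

This is the axiom for a generalized confluence (Geach) condition; its first-order frame correspondent is ∀x ∀y ∀z ((xR²y ∧ xR²z) → ∃w (y = w ∧ z = w)).
F1: fails — uR²u, uR²w but u ≠ w.
F2: ✓.
F3: fails — uR²u, uR²v but u ≠ v.

F2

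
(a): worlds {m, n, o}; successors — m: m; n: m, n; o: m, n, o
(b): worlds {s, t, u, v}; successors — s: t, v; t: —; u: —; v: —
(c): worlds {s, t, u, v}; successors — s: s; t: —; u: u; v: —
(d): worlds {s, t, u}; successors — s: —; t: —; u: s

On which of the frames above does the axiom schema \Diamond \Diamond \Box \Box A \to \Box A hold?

(b), (c), (d)

This is the axiom for a generalized confluence (Geach) condition; its first-order frame correspondent is \forall x \forall y \forall z ((x R^2 y \wedge xRz) \to \exists w (y R^2 w \wedge z = w)).
(a): fails — nR²m, nRn but no w with mR²w and n=w.
(b): condition met.
(c): condition met.
(d): condition met.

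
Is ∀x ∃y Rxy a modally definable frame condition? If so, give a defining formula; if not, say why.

Yes, by □q → ◇q

The condition is seriality. A defining modal formula is □q → ◇q.
Suppose □q→◇q is valid. At any x set V(q)=W. Then □q at x, so ◇q at x, so x has a successor.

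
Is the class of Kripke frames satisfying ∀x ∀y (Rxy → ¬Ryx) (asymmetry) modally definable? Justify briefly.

Not modally definable

If a class were modally definable it would be closed under surjective bounded morphisms (Goldblatt–Thomason).
The 3-cycle (worlds w0,w1,w2 with w0→w1→w2→w0) is asymmetric. Mapping every world to a single reflexive point • is a surjective bounded morphism, and the reflexive point is not asymmetric (R•• but asymmetry requires ¬R••).
So no modal formula (or set of formulas) defines exactly the asymmetric frames.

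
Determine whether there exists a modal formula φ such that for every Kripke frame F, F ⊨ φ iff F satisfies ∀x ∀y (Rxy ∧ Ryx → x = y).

Modal frame validity is preserved under surjective bounded morphisms.
The 8-cycle (worlds s,t,u,v,w,x,y,z with s→t→u→v→w→x→y→z→s) is antisymmetric. Sending even-indexed worlds to s and odd-indexed worlds to t is a surjective bounded morphism onto the two-world frame with s↔t, which is not antisymmetric.
So no modal formula (or set of formulas) defines exactly the antisymmetric frames.

No — not modally definable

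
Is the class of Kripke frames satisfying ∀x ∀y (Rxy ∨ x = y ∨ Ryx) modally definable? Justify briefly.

No — not modally definable

If a class were modally definable it would be closed under disjoint unions (Goldblatt–Thomason).
Take 4 disjoint single-world reflexive frames: each is trivially connected, but their disjoint union has 4 worlds with no edge between distinct components, so it is not connected.
So no modal formula (or set of formulas) defines exactly the connected frames.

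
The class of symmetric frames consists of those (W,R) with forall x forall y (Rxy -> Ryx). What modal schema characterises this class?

r → □◇r

The condition is symmetry. The B schema r → □◇r defines it.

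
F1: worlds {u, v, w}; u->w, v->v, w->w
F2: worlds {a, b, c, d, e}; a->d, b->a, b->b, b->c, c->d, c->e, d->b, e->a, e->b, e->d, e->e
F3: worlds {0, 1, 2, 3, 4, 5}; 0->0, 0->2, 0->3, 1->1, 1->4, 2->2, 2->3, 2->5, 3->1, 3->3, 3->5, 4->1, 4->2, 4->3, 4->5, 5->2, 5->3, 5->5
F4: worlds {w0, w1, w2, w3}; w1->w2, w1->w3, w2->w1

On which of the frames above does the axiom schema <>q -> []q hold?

Frame correspondent (Sahlqvist): forall x forall y forall z (Rxy & Rxz -> y = z) — i.e. partial functionality.
F1: holds.
F2: fails — b sees both a and b.
F3: fails — 0 sees both 0 and 2.
F4: fails — w1 sees both w2 and w3.
Valid on: F1.

F1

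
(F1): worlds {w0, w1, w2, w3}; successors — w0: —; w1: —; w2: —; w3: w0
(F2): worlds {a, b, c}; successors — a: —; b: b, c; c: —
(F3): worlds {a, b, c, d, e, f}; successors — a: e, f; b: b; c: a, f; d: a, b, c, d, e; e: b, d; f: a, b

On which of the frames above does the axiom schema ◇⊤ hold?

This is the axiom for seriality; its first-order frame correspondent is ∀x ∃y Rxy.
(F1): fails — world w0 has no successor.
(F2): fails — world a has no successor.
(F3): satisfies the condition.
Valid on: (F3).

(F3)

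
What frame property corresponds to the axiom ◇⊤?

seriality: ∀x ∃y Rxy

◇⊤ holds at w iff w has a successor, so frame-validity of ◇⊤ is exactly seriality. Equivalently via □φ → ◇φ:
Suppose □φ→◇φ is valid. At any x set V(φ)=W. Then □φ at x, so ◇φ at x, so x has a successor.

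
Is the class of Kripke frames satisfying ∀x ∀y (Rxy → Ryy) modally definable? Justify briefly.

Yes, by □(□p → p)

The condition is shift-reflexivity. A defining modal formula is □(□p → p).
Suppose □(□p→p) is valid. Take Rxy and set V(p)={w : Ryw}. Then at y, □p holds; since □(□p→p) at x, □p→p at y, so p at y, i.e. Ryy.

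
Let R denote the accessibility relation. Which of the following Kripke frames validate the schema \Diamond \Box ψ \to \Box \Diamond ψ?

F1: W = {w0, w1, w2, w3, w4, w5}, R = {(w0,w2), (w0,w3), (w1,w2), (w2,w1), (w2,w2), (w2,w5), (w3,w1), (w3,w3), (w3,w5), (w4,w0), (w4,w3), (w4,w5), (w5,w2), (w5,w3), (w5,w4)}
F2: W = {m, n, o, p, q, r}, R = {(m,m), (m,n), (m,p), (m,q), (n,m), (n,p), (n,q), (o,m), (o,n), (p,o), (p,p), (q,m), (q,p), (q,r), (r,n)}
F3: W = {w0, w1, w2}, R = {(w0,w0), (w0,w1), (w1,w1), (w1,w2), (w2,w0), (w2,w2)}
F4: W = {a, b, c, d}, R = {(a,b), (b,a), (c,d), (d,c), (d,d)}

Frame correspondent (Sahlqvist): \forall x \forall y \forall z (Rxy \wedge Rxz \to \exists w (Ryw \wedge Rzw)) — i.e. convergence.
F1: fails — Rw3w1 and Rw3w3 but w1 and w3 have no common successor.
F2: fails — Rpo and Rpp but o and p have no common successor.
F3: condition met.
F4: condition met.

F3, F4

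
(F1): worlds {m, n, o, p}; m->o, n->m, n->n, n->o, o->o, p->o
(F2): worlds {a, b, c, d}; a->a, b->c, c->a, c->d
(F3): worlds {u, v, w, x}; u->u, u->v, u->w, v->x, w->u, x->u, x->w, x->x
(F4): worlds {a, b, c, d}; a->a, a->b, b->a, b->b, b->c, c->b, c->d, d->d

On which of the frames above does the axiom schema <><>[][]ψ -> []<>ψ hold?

(F1)

This is the axiom for a generalized confluence (Geach) condition; its first-order frame correspondent is forall x forall y forall z ((x R^2 y & xRz) -> exists w (y R^2 w & zRw)).
(F1): satisfies the condition.
(F2): fails — bR²d, bRc but no w with dR²w and cRw.
(F3): fails — uR²w, uRv but no t with wR²t and vRt.
(F4): fails — bR²d, bRa but no w with dR²w and aRw.
Valid on: (F1).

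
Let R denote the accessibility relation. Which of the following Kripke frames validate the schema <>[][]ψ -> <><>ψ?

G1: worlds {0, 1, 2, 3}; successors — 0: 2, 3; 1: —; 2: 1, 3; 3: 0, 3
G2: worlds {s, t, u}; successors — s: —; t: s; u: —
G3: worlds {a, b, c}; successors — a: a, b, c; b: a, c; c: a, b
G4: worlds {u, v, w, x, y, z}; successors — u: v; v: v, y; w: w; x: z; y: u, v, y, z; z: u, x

G3

Frame correspondent (Sahlqvist): forall x forall y (xRy -> exists w (y R^2 w & x R^2 w)) — i.e. a generalized confluence (Geach) condition.
G1: fails — 2R1 but no w with 1R²w and 2R²w.
G2: fails — tRs but no w with sR²w and tR²w.
G3: satisfies the condition.
G4: fails — xRz but no t with zR²t and xR²t.
Valid on: G3.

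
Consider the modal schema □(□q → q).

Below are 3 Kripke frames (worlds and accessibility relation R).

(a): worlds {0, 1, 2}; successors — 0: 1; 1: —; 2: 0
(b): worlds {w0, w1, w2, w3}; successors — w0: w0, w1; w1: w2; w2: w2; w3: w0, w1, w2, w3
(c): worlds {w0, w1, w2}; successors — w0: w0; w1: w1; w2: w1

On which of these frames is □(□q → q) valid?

The schema corresponds to shift-reflexivity: ∀x ∀y (Rxy → Ryy).
(a): fails — R01 but not R11.
(b): fails — Rw3w1 but not Rw1w1.
(c): satisfies the condition.
Valid on: (c).

(c)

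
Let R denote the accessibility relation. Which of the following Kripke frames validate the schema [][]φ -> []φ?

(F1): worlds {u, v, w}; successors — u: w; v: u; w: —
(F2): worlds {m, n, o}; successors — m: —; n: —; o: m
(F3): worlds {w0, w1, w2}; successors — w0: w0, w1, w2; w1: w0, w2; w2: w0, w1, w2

(F3)

Frame correspondent (Sahlqvist): forall x forall y (Rxy -> exists z (Rxz & Rzy)) — i.e. density.
(F1): fails — Rvu but no z with Rvz and Rzu.
(F2): fails — Rom but no z with Roz and Rzm.
(F3): holds.
Valid on: (F3).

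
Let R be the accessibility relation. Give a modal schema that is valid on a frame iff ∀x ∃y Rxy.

□ψ → ◇ψ

The condition is seriality. The D schema □ψ → ◇ψ defines it.
Suppose □ψ→◇ψ is valid. At any x set V(ψ)=W. Then □ψ at x, so ◇ψ at x, so x has a successor.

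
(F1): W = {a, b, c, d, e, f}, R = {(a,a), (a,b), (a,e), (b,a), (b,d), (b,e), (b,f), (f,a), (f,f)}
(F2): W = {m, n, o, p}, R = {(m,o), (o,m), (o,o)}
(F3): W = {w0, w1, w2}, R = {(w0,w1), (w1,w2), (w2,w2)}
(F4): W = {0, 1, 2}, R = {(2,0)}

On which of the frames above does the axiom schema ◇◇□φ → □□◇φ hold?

(F2), (F3), (F4)

This is the axiom for a generalized confluence (Geach) condition; its first-order frame correspondent is ∀x ∀y ∀z ((xR²y ∧ xR²z) → ∃w (yRw ∧ zRw)).
(F1): fails — aR²a, aR²d but no w with aRw and dRw.
(F2): condition met.
(F3): condition met.
(F4): condition met.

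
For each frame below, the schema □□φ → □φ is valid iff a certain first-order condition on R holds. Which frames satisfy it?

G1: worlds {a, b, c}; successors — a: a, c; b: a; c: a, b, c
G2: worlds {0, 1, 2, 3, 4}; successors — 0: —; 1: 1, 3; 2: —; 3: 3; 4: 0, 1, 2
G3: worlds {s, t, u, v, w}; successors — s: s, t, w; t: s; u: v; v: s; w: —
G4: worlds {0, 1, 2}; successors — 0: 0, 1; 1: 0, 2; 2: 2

This is the axiom for density; its first-order frame correspondent is ∀x ∀y (Rxy → ∃z (Rxz ∧ Rzy)).
G1: holds.
G2: fails — R40 but no z with R4z and Rz0.
G3: fails — Ruv but no z with Ruz and Rzv.
G4: holds.

G1, G4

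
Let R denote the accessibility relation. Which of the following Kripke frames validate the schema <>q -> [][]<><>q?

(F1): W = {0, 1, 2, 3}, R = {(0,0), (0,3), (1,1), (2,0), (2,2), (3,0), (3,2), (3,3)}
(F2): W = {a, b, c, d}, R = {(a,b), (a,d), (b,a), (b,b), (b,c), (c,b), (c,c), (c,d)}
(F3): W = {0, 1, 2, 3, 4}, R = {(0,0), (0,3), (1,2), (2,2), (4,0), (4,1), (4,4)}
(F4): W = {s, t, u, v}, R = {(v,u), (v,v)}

(F1)

This is the axiom for a generalized confluence (Geach) condition; its first-order frame correspondent is forall x forall y forall z ((xRy & x R^2 z) -> exists w (y = w & z R^2 w)).
(F1): condition met.
(F2): fails — aRd, aR²a but no w with d=w and aR²w.
(F3): fails — 0R0, 0R²3 but no w with 0=w and 3R²w.
(F4): fails — vRu, vR²u but no w with u=w and uR²w.
Valid on: (F1).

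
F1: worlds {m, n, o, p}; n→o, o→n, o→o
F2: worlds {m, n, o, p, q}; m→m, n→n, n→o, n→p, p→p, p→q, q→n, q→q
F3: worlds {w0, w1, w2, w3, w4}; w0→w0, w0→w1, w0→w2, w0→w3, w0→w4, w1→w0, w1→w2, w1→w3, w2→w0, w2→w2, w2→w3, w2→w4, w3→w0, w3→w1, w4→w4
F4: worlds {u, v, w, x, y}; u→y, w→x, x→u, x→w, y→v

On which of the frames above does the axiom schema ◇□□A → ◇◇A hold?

F1, F3

The schema corresponds to a generalized confluence (Geach) condition: ∀x ∀y (xRy → ∃w (yR²w ∧ xR²w)).
F1: condition met.
F2: fails — nRo but no w with oR²w and nR²w.
F3: condition met.
F4: fails — uRy but no t with yR²t and uR²t.
Valid on: F1, F3.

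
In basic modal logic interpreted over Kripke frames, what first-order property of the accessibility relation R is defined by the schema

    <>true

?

◇⊤ holds at w iff w has a successor, so frame-validity of ◇⊤ is exactly seriality. Equivalently via □ψ → ◇ψ:
Suppose □ψ→◇ψ is valid. At any x set V(ψ)=W. Then □ψ at x, so ◇ψ at x, so x has a successor.
Conversely, on a frame with seriality the schema holds at every world under every valuation.
Frame condition: forall x exists y Rxy.

seriality: forall x exists y Rxy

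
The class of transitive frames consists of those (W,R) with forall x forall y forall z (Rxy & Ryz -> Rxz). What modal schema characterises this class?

A defining formula is □ψ → □□ψ (the 4 axiom).
Suppose □ψ→□□ψ is valid. Take Rxy, Ryz and set V(ψ)={w : Rxw}. Then □ψ at x, so □□ψ at x, so □ψ at y, so ψ at z, i.e. Rxz.

□ψ → □□ψ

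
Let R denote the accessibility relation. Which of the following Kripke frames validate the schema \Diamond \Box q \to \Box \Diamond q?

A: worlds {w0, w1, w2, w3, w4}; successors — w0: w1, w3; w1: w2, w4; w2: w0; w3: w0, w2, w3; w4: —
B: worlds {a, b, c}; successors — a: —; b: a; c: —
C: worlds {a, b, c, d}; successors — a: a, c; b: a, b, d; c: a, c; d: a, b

C

Frame correspondent (Sahlqvist): \forall x \forall y \forall z (Rxy \wedge Rxz \to \exists w (Ryw \wedge Rzw)) — i.e. convergence.
A: fails — Rw1w2 and Rw1w4 but w2 and w4 have no common successor.
B: fails — Rba and Rba but a and a have no common successor.
C: condition met.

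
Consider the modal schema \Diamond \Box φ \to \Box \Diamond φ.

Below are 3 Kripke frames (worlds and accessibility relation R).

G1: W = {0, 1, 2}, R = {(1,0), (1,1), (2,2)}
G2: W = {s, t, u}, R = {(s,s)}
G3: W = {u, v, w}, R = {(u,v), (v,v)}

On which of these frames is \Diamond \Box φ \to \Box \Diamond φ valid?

Frame correspondent (Sahlqvist): \forall x \forall y \forall z (Rxy \wedge Rxz \to \exists w (Ryw \wedge Rzw)) — i.e. convergence.
G1: fails — R10 and R10 but 0 and 0 have no common successor.
G2: ✓.
G3: ✓.
Valid on: G2, G3.

G2, G3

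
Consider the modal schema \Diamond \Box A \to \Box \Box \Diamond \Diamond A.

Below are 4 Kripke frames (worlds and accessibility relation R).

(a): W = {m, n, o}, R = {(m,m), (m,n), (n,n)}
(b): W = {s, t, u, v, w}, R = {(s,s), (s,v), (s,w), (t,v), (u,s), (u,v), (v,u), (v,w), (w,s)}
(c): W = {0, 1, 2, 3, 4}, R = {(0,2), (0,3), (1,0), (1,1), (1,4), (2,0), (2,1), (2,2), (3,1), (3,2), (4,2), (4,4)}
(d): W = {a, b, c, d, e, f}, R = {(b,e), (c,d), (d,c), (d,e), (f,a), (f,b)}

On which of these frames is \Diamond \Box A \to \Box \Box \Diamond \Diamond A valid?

This is the axiom for a generalized confluence (Geach) condition; its first-order frame correspondent is \forall x \forall y \forall z ((xRy \wedge x R^2 z) \to \exists w (yRw \wedge z R^2 w)).
(a): satisfies the condition.
(b): fails — sRv, sR²v but no w* with vRw* and vR²w*.
(c): satisfies the condition.
(d): fails — cRd, cR²e but no w with dRw and eR²w.
Valid on: (a), (c).

(a), (c)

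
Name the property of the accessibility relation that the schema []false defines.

emptiness of R

□⊥ is valid iff no world has any successor (otherwise □⊥ fails at any world with one).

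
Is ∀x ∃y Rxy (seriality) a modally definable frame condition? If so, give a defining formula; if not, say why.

Yes: it is seriality, defined by the D schema □p → ◇p.
Suppose □p→◇p is valid. At any x set V(p)=W. Then □p at x, so ◇p at x, so x has a successor.

Yes, by □p → ◇p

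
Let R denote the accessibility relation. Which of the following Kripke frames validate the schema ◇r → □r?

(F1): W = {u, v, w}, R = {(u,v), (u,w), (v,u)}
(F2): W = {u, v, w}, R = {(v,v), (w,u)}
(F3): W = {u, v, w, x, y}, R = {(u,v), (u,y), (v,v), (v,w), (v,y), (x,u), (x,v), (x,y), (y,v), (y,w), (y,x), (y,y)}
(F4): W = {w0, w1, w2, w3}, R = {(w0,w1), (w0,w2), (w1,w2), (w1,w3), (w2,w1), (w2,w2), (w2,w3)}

(F2)

This is the axiom for partial functionality; its first-order frame correspondent is ∀x ∀y ∀z (Rxy ∧ Rxz → y = z).
(F1): fails — u sees both v and w.
(F2): condition met.
(F3): fails — u sees both v and y.
(F4): fails — w0 sees both w1 and w2.
Valid on: (F2).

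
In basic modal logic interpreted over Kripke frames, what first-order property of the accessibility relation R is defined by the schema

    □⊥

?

□⊥ is valid iff no world has any successor (otherwise □⊥ fails at any world with one).

emptiness of R: ∀x ∀y ¬Rxy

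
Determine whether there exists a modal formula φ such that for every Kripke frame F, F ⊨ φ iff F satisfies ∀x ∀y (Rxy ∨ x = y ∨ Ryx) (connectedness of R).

Not definable by any modal formula

Any modally definable frame class is closed under disjoint unions.
Take 3 disjoint single-world reflexive frames: each is trivially connected, but their disjoint union has 3 worlds with no edge between distinct components, so it is not connected.
So no modal formula (or set of formulas) defines exactly the connected frames.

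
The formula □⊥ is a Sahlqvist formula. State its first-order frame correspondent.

Emptiness of R

□⊥ is valid iff no world has any successor (otherwise □⊥ fails at any world with one).
The converse is a direct semantic check.
So the correspondent is emptiness of R.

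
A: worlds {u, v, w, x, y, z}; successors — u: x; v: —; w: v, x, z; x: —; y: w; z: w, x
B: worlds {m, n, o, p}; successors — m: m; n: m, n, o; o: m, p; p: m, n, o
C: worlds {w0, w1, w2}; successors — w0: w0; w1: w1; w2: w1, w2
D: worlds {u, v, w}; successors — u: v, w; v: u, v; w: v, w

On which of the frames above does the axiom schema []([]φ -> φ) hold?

C

Frame correspondent (Sahlqvist): forall x forall y (Rxy -> Ryy) — i.e. shift-reflexivity.
A: fails — Rwx but not Rxx.
B: fails — Rop but not Rpp.
C: holds.
D: fails — Rvu but not Ruu.
Valid on: C.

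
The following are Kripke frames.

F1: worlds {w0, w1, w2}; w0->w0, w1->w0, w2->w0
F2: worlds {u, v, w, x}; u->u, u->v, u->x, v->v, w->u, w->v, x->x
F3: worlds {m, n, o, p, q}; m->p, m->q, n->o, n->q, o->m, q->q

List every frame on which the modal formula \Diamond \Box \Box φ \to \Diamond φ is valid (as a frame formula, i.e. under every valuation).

Frame correspondent (Sahlqvist): \forall x \forall y (xRy \to \exists w (y R^2 w \wedge xRw)) — i.e. a generalized confluence (Geach) condition.
F1: satisfies the condition.
F2: satisfies the condition.
F3: fails — mRp but no w with pR²w and mRw.

F1, F2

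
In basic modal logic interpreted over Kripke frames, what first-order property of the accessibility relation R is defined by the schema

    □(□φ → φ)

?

Shift-reflexivity

Suppose □(□φ→φ) is valid. Take Rxy and set V(φ)={w : Ryw}. Then at y, □φ holds; since □(□φ→φ) at x, □φ→φ at y, so φ at y, i.e. Ryy.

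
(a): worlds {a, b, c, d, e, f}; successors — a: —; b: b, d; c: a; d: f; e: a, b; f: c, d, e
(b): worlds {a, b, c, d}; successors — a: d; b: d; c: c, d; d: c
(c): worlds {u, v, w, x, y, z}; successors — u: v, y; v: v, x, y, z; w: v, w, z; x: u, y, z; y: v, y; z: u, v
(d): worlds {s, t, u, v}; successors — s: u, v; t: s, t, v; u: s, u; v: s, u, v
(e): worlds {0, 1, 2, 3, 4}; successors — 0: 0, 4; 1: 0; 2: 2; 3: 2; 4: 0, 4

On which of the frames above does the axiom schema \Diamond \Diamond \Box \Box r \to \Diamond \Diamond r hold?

The schema corresponds to a generalized confluence (Geach) condition: \forall x \forall y (x R^2 y \to \exists w (y R^2 w \wedge x R^2 w)).
(a): fails — dR²c but no w with cR²w and dR²w.
(b): holds.
(c): holds.
(d): holds.
(e): holds.
Valid on: (b), (c), (d), (e).

(b), (c), (d), (e)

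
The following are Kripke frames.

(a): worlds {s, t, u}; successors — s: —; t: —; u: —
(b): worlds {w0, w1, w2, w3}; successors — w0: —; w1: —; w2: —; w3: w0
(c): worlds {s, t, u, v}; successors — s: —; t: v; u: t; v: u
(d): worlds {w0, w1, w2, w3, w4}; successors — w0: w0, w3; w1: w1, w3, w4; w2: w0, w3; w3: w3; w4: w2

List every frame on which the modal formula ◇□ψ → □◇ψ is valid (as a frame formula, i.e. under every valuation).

(a), (c)

This is the axiom for convergence; its first-order frame correspondent is ∀x ∀y ∀z (Rxy ∧ Rxz → ∃w (Ryw ∧ Rzw)).
(a): holds.
(b): fails — Rw3w0 and Rw3w0 but w0 and w0 have no common successor.
(c): holds.
(d): fails — Rw1w1 and Rw1w4 but w1 and w4 have no common successor.
Valid on: (a), (c).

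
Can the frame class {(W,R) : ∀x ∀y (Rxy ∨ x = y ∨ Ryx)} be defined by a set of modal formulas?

No

Modal frame validity is preserved under disjoint unions.
Take 4 disjoint single-world reflexive frames: each is trivially connected, but their disjoint union has 4 worlds with no edge between distinct components, so it is not connected.
Hence connectedness of R is not modally definable.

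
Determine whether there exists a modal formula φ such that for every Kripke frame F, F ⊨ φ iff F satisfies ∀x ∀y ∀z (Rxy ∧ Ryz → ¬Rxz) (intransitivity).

Not modally definable

Any modally definable frame class is closed under surjective bounded morphisms.
The 7-cycle (worlds a,b,c,d,e,f,g with a→b→c→d→e→f→g→a) is intransitive. Mapping every world to a single reflexive point • is a surjective bounded morphism; the reflexive point is not intransitive (R••∧R•• but R••).
Hence intransitivity is not modally definable.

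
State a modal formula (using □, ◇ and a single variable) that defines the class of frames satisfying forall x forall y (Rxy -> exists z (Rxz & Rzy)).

This is density; the standard corresponding axiom is C4: □□r → □r.
Suppose □□r→□r is valid. Take Rxy and set V(r)={w : xR²w}. Then □□r at x, so □r at x, so r at y, i.e. ∃z(Rxz∧Rzy).

□□r → □r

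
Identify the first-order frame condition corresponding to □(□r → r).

shift-reflexivity: ∀x ∀y (Rxy → Ryy)

Suppose □(□r→r) is valid. Take Rxy and set V(r)={w : Ryw}. Then at y, □r holds; since □(□r→r) at x, □r→r at y, so r at y, i.e. Ryy.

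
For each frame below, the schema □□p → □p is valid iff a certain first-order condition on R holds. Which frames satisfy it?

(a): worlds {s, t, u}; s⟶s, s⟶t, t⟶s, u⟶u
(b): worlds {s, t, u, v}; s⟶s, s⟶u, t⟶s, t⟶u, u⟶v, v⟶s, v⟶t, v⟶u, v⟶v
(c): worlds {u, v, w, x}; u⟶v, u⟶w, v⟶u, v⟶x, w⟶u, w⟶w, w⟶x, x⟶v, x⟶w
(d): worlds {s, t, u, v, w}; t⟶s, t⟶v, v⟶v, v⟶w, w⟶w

The schema corresponds to density: ∀x ∀y (Rxy → ∃z (Rxz ∧ Rzy)).
(a): ✓.
(b): ✓.
(c): fails — Ruv but no z with Ruz and Rzv.
(d): fails — Rts but no z with Rtz and Rzs.
Valid on: (a), (b).

(a), (b)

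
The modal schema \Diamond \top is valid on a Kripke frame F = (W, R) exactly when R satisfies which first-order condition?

◇⊤ holds at w iff w has a successor, so frame-validity of ◇⊤ is exactly seriality. Equivalently via □ψ → ◇ψ:
Suppose □ψ→◇ψ is valid. At any x set V(ψ)=W. Then □ψ at x, so ◇ψ at x, so x has a successor.
The converse is a direct semantic check.
Frame condition: \forall x \exists y Rxy.

seriality: \forall x \exists y Rxy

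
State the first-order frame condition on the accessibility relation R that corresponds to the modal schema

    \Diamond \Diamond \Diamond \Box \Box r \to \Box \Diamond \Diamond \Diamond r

\forall x \forall y \forall z ((x R^3 y \wedge xRz) \to \exists w (y R^2 w \wedge z R^3 w))

This is a Sahlqvist (Geach-type) schema ◇^3□^2r → □^1◇^3r.
Minimal-valuation argument: fix x; take any y with xR^3y and any z with xR^1z. Set V(r) to the set of worlds R-reachable from y in exactly 2 steps. Then □^2r holds at y, so the antecedent holds at x; validity forces ◇^3r at z, giving a w with zR^3w and yR^2w.
First-order correspondent: \forall x \forall y \forall z ((x R^3 y \wedge xRz) \to \exists w (y R^2 w \wedge z R^3 w)).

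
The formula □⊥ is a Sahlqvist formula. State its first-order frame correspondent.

□⊥ is valid iff no world has any successor (otherwise □⊥ fails at any world with one).

emptiness of R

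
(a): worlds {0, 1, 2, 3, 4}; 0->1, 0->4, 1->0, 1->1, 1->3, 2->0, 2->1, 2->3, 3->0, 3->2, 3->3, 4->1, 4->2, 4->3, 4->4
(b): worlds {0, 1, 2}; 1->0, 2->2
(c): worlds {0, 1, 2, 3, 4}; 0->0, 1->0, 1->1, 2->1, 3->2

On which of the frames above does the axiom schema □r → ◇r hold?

This is the axiom for seriality; its first-order frame correspondent is ∀x ∃y Rxy.
(a): satisfies the condition.
(b): fails — world 0 has no successor.
(c): fails — world 4 has no successor.

(a)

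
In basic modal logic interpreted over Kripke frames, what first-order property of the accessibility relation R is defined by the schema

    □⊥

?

emptiness of R: ∀x ∀y ¬Rxy

□⊥ is valid iff no world has any successor (otherwise □⊥ fails at any world with one).
Conversely, on a frame with emptiness of R the schema holds at every world under every valuation.
Frame condition: ∀x ∀y ¬Rxy.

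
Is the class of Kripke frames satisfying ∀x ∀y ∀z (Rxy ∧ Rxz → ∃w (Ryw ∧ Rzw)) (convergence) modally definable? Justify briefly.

This is a Sahlqvist condition; the .2 axiom ◇□r → □◇r defines it.
Suppose ◇□r→□◇r is valid. Take Rxy, Rxz and set V(r)={w : Ryw}. Then □r at y so ◇□r at x, so □◇r at x, so ◇r at z, giving w with Rzw and Ryw.

Definable; ◇□r → □◇r defines it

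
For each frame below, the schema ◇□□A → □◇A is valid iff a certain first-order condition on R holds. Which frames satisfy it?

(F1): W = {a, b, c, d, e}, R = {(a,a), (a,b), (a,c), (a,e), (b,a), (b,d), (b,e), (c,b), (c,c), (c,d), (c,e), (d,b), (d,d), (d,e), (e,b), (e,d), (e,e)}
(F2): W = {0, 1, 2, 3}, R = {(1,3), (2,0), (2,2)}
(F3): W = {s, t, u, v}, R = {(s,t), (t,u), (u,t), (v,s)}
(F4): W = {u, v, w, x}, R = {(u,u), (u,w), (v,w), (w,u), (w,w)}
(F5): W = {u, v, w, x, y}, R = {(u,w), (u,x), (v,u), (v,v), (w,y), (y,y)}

Frame correspondent (Sahlqvist): ∀x ∀y ∀z ((xRy ∧ xRz) → ∃w (yR²w ∧ zRw)) — i.e. a generalized confluence (Geach) condition.
(F1): satisfies the condition.
(F2): fails — 1R3, 1R3 but no w with 3R²w and 3Rw.
(F3): fails — sRt, sRt but no w with tR²w and tRw.
(F4): satisfies the condition.
(F5): fails — uRw, uRx but no t with wR²t and xRt.
Valid on: (F1), (F4).

(F1), (F4)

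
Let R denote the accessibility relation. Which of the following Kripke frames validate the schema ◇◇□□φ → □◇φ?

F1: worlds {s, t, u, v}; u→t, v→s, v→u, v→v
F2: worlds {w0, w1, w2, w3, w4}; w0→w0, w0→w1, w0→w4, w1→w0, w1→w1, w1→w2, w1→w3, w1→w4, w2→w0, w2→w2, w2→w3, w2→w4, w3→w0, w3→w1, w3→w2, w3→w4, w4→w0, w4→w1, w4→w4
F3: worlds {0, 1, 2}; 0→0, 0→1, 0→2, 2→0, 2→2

F2

This is the axiom for a generalized confluence (Geach) condition; its first-order frame correspondent is ∀x ∀y ∀z ((xR²y ∧ xRz) → ∃w (yR²w ∧ zRw)).
F1: fails — vR²s, vRs but no w with sR²w and sRw.
F2: satisfies the condition.
F3: fails — 0R²0, 0R1 but no w with 0R²w and 1Rw.
Valid on: F2.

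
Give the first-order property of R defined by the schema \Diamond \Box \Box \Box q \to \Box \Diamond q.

This is a Sahlqvist (Geach-type) schema ◇^1□^3q → □^1◇^1q.
Minimal-valuation argument: fix x; take any y with xR^1y and any z with xR^1z. Set V(q) to the set of worlds R-reachable from y in exactly 3 steps. Then □^3q holds at y, so the antecedent holds at x; validity forces ◇^1q at z, giving a w with zR^1w and yR^3w.
First-order correspondent: \forall x \forall y \forall z ((xRy \wedge xRz) \to \exists w (y R^3 w \wedge zRw)).

\forall x \forall y \forall z ((xRy \wedge xRz) \to \exists w (y R^3 w \wedge zRw))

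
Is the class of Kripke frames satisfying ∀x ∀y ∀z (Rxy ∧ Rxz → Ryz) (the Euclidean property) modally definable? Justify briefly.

This is a Sahlqvist condition; the 5 axiom ◇p → □◇p defines it.

Yes, by ◇p → □◇p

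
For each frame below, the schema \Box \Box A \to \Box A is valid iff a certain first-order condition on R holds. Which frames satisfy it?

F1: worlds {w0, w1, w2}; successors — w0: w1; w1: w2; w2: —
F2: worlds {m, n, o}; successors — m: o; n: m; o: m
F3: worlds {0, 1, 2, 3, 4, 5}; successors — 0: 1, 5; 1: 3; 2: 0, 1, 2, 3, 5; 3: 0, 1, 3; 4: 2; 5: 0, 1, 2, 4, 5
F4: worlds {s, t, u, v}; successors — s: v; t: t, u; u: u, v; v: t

This is the axiom for density; its first-order frame correspondent is \forall x \forall y (Rxy \to \exists z (Rxz \wedge Rzy)).
F1: fails — Rw1w2 but no z with Rw1z and Rzw2.
F2: fails — Rnm but no z with Rnz and Rzm.
F3: holds.
F4: fails — Rsv but no z with Rsz and Rzv.

F3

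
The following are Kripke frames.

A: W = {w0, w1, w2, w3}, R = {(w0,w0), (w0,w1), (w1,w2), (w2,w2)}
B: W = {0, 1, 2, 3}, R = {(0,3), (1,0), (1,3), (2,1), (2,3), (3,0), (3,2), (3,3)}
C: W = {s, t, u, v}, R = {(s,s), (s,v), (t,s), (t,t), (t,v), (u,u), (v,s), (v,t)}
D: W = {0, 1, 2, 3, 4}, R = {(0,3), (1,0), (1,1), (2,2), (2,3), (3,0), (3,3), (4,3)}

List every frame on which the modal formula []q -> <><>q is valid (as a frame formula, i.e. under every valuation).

This is the axiom for a generalized confluence (Geach) condition; its first-order frame correspondent is forall x exists w (xRw & x R^2 w).
A: fails — at w3 but no w with w3Rw and w3R²w.
B: ✓.
C: ✓.
D: ✓.

B, C, D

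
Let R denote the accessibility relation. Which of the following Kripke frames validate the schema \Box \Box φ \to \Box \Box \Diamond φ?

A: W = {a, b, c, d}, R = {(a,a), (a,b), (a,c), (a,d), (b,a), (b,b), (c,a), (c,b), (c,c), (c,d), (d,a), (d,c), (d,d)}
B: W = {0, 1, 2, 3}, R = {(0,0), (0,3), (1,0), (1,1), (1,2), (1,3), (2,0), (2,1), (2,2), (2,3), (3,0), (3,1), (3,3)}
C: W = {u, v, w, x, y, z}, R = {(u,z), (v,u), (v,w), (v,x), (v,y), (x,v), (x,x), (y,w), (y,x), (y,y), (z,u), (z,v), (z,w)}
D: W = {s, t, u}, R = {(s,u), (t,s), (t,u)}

A, B

Frame correspondent (Sahlqvist): \forall x \forall z (x R^2 z \to \exists w (x R^2 w \wedge zRw)) — i.e. a generalized confluence (Geach) condition.
A: condition met.
B: condition met.
C: fails — uR²u but no t with uR²t and uRt.
D: fails — tR²u but no w with tR²w and uRw.
Valid on: A, B.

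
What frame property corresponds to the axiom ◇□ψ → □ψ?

This schema is equivalent to the 5 axiom ◇ψ → □◇ψ.
Its frame correspondent is the Euclidean property — ∀x ∀y ∀z (Rxy ∧ Rxz → Ryz).

the Euclidean property: ∀x ∀y ∀z (Rxy ∧ Rxz → Ryz)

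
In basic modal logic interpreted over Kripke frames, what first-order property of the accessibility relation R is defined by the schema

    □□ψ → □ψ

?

Suppose □□ψ→□ψ is valid. Take Rxy and set V(ψ)={w : xR²w}. Then □□ψ at x, so □ψ at x, so ψ at y, i.e. ∃z(Rxz∧Rzy).

density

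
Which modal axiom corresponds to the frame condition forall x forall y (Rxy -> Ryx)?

q → □◇q

The condition is symmetry. The B schema q → □◇q defines it.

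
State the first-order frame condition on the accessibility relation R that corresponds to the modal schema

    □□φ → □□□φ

This is a Sahlqvist (Geach-type) schema ◇^0□^2φ → □^3◇^0φ.
Minimal-valuation argument: fix x; take any y with xR^0y and any z with xR^3z. Set V(φ) to the set of worlds R-reachable from y in exactly 2 steps. Then □^2φ holds at y, so the antecedent holds at x; validity forces ◇^0φ at z, giving a w with zR^0w and yR^2w.
First-order correspondent: ∀x ∀z (xR³z → ∃w (xR²w ∧ z = w)).

∀x ∀z (xR³z → ∃w (xR²w ∧ z = w))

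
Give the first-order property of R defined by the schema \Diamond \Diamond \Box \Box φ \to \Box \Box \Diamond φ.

This is a Sahlqvist (Geach-type) schema ◇^2□^2φ → □^2◇^1φ.
Minimal-valuation argument: fix x; take any y with xR^2y and any z with xR^2z. Set V(φ) to the set of worlds R-reachable from y in exactly 2 steps. Then □^2φ holds at y, so the antecedent holds at x; validity forces ◇^1φ at z, giving a w with zR^1w and yR^2w.
First-order correspondent: \forall x \forall y \forall z ((x R^2 y \wedge x R^2 z) \to \exists w (y R^2 w \wedge zRw)).

\forall x \forall y \forall z ((x R^2 y \wedge x R^2 z) \to \exists w (y R^2 w \wedge zRw))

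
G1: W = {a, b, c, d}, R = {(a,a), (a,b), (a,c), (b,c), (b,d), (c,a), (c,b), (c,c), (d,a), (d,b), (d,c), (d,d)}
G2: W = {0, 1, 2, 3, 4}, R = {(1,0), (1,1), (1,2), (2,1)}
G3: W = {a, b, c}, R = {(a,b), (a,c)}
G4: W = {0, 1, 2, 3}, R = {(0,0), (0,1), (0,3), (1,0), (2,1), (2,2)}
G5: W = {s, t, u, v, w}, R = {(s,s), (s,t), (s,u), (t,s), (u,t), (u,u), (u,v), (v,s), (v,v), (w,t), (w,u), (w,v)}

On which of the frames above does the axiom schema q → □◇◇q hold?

This is the axiom for a generalized confluence (Geach) condition; its first-order frame correspondent is ∀x ∀z (xRz → ∃w (x = w ∧ zR²w)).
G1: holds.
G2: fails — 1R0 but no w with 1=w and 0R²w.
G3: fails — aRb but no w with a=w and bR²w.
G4: fails — 0R3 but no w with 0=w and 3R²w.
G5: fails — wRt but no w* with w=w* and tR²w*.

G1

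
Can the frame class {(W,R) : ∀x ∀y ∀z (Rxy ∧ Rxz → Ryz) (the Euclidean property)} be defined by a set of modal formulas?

Yes: it is the Euclidean property, defined by the 5 schema ◇q → □◇q.
Suppose ◇q→□◇q is valid. Take Rxy, Rxz and set V(q)={y}. Then ◇q at x, so □◇q at x, so ◇q at z, so some w with Rzw has q; w=y, i.e. Rzy. By symmetry of the argument, Ryz.

Definable; ◇q → □◇q defines it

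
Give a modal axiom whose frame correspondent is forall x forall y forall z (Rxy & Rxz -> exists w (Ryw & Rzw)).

A defining formula is ◇□r → □◇r (the .2 axiom).
Suppose ◇□r→□◇r is valid. Take Rxy, Rxz and set V(r)={w : Ryw}. Then □r at y so ◇□r at x, so □◇r at x, so ◇r at z, giving w with Rzw and Ryw.

◇□r → □◇r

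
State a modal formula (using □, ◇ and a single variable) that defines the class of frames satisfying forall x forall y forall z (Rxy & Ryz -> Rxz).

This is transitivity; the standard corresponding axiom is 4: □r → □□r.
Suppose □r→□□r is valid. Take Rxy, Ryz and set V(r)={w : Rxw}. Then □r at x, so □□r at x, so □r at y, so r at z, i.e. Rxz.

□r → □□r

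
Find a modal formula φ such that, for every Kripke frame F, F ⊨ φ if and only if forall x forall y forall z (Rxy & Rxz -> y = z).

This is partial functionality; the standard corresponding axiom is CD: ◇ψ → □ψ.
Suppose ◇ψ→□ψ is valid. Take Rxy, Rxz and set V(ψ)={y}. Then ◇ψ at x, so □ψ at x, so ψ at z, i.e. z=y.

◇ψ → □ψ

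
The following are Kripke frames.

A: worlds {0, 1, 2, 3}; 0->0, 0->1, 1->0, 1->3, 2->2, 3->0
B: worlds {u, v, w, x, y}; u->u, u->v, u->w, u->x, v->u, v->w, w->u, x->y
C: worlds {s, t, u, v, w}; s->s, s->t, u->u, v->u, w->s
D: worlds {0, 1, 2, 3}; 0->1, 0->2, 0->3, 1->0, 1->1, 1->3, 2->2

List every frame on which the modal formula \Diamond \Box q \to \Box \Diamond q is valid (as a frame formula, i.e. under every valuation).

A

The schema corresponds to convergence: \forall x \forall y \forall z (Rxy \wedge Rxz \to \exists w (Ryw \wedge Rzw)).
A: satisfies the condition.
B: fails — Ruv and Rux but v and x have no common successor.
C: fails — Rss and Rst but s and t have no common successor.
D: fails — R02 and R01 but 2 and 1 have no common successor.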